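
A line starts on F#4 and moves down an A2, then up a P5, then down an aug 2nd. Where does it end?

Abb4

An augmented second down from F#4 is Eb4.
Eb4 up a perfect fifth → Bb4 (7 semitones).
Bb4 down an augmented second → Abb4 (3 semitones).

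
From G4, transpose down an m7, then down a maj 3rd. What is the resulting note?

Down a minor seventh from G4: A3 (10 semitones down).
A3 down a major third → F3 (4 semitones).

F3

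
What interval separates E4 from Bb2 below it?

augmented eleventh

Descending from E4 to Bb2 is the same interval as ascending Bb2 to E4.
B to E spans four letter names (B-C-D-E), plus an octave, so the interval is some kind of eleventh.
The perfect eleventh is 17 semitones; here we have 18, one semitone wider: augmented.
(Equivalently, a compound augmented fourth: an augmented fourth plus an octave.)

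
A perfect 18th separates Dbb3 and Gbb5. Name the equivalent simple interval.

perfect 4th

Take out 2 octaves (14 from the number): 18 − 14 = 4.
That makes a perfect eighteenth a compound perfect fourth — 2 octaves plus a perfect fourth.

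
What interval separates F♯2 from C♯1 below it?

Descending from F#2 to C#1 is the same interval as ascending C#1 to F#2.
C to F spans four letter names (C-D-E-F), plus an octave, so the interval is some kind of eleventh.
The perfect eleventh spans 17 semitones, and C#1 to F#2 is exactly 17 semitones — so this is a perfect eleventh.
(Equivalently, a compound perfect fourth: a perfect fourth plus an octave.)

perfect eleventh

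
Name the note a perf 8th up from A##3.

A##4

For an octave the letter name doesn't change: still A, an octave up.
A perfect octave spans 12 semitones, so from A##3 the target pitch is A##4.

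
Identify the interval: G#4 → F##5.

G to F spans seven letter names (G-A-B-C-D-E-F), so the interval is some kind of seventh.
The major seventh spans 11 semitones, and G#4 to F##5 is exactly 11 semitones — so this is a major seventh.

M7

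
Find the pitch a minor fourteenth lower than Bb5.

C4

The fourteenth's letter: B down seven letter names plus an octave → C.
Moving 22 semitones down from Bb5 (the size of a minor fourteenth) reaches C4.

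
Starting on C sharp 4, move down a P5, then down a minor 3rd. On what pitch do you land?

D sharp 3

A perfect fifth down from C#4 is F#3.
F#3 down a minor third → D#3 (3 semitones).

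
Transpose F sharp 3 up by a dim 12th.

Counting five letter names plus an octave up from F lands on C.
A diminished twelfth spans 18 semitones, so from F#3 the target pitch is C5.

C 5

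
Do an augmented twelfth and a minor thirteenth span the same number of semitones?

Both span 20 semitones: an augmented twelfth and a minor thirteenth are the same chromatic distance.

Yes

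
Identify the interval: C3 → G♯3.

C to G spans five letter names (C-D-E-F-G), so the interval is some kind of fifth.
The perfect fifth is 7 semitones; here we have 8, one semitone wider: augmented.

augmented 5th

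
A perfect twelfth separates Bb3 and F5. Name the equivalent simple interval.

perfect fifth

Take out an octave (7 from the number): 12 − 7 = 5.
So a perfect twelfth is an octave plus a perfect fifth. The quality is unchanged.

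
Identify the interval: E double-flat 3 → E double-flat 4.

E to E is the same letter name, plus an octave, so the interval is some kind of octave.
Ebb3 to Ebb4 is 12 semitones, matching the perfect octave exactly, so the quality is perfect.

perfect 8th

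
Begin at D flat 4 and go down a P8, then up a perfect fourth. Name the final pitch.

G flat 3

Db4 down a perfect octave → Db3 (12 semitones).
A perfect fourth up from Db3 is Gb3.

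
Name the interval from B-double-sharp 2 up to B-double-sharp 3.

B to B is the same letter name, plus an octave — that makes it an octave of some quality.
The perfect octave spans 12 semitones, and B##2 to B##3 is exactly 12 semitones — so this is a perfect octave.

perfect octave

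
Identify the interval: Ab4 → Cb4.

major sixth

Descending from Ab4 to Cb4 is the same interval as ascending Cb4 to Ab4.
C to A spans six letter names (C-D-E-F-G-A): a sixth.
The major sixth spans 9 semitones, and Cb4 to Ab4 is exactly 9 semitones — so this is a major sixth.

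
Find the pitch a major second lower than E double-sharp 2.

Two letter names down from E: D.
A major second is 2 semitones; 2 semitones down from E##2 gives D##2.

D double-sharp 2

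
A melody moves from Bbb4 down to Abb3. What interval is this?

M9

Descending from Bbb4 to Abb3 is the same interval as ascending Abb3 to Bbb4.
A to B spans two letter names (A-B), plus an octave, so the interval is some kind of ninth.
Counting semitones, Abb3→Bbb4 is 14, which is the major ninth.
(Equivalently, a compound major second: a major second plus an octave.)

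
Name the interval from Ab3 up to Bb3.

A to B spans two letter names (A-B) — that makes it a second of some quality.
Ab3 to Bb3 is 2 semitones, matching the major second exactly, so the quality is major.

major 2nd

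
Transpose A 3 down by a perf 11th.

E 2

Four letters down from A (plus an octave) reaches E.
A perfect eleventh is 17 semitones; 17 semitones down from A3 gives E2.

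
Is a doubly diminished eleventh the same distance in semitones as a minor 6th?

No

A doubly diminished eleventh spans 15 semitones; a minor sixth spans 8 semitones. They differ by 7.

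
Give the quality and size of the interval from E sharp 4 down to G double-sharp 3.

minor sixth

Descending from E#4 to G##3 is the same interval as ascending G##3 to E#4.
G to E spans six letter names (G-A-B-C-D-E): a sixth.
At 8 semitones, G##3→E#4 falls one short of a major sixth: minor.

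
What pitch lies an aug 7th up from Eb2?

Seven letter names up from E: D.
An augmented seventh is 12 semitones; 12 semitones up from Eb2 gives D#3.

D#3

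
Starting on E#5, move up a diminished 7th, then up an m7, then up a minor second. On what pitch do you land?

A diminished seventh up from E#5 is D6.
Up a minor seventh from D6: C7 (10 semitones up).
A minor second up from C7 is Db7.

Db7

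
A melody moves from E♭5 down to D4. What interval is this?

minor ninth

Descending from Eb5 to D4 is the same interval as ascending D4 to Eb5.
D to E spans two letter names (D-E), plus an octave — that makes it a ninth of some quality.
A major ninth would be 14 semitones, but D4 to Eb5 is 13 — one semitone narrower, making it a minor ninth.
(Equivalently, a compound minor second: a minor second plus an octave.)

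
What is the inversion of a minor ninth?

First reduce the compound minor ninth to its simple form, a minor second.
The rule of nine gives the new number: 9 − 2 = 7, so a second becomes a seventh.
Quality inverts too: minor becomes major. That makes the inversion a major seventh.

major 7th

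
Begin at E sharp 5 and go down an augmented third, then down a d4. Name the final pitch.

Down an augmented third from E#5: C5 (5 semitones down).
A diminished fourth down from C5 is G#4.

G sharp 4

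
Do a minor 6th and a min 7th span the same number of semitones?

A minor sixth spans 8 semitones; a minor seventh spans 10 semitones. They differ by 2.

No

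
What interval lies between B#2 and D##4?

B to D spans three letter names (B-C-D), plus an octave: a tenth.
B#2 to D##4 is 16 semitones, matching the major tenth exactly, so the quality is major.
(Equivalently, a compound major third: a major third plus an octave.)

M10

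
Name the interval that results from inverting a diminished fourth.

The rule of nine gives the new number: 9 − 4 = 5, so a fourth becomes a fifth.
The quality also flips — diminished becomes augmented — giving an augmented fifth.

augmented 5th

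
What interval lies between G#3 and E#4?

G to E spans six letter names (G-A-B-C-D-E) — that makes it a sixth of some quality.
The major sixth spans 9 semitones, and G#3 to E#4 is exactly 9 semitones — so this is a major sixth.

major 6th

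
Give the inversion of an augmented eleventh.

First reduce the compound augmented eleventh to its simple form, an augmented fourth.
Interval numbers invert to sum to nine: 4 + 5 = 9, so a fourth inverts to a fifth.
And augmented becomes diminished under inversion, so we get a diminished fifth.

diminished 5th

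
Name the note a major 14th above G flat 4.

Seven letters up from G (plus an octave) reaches F.
A major fourteenth spans 23 semitones, so from Gb4 the target pitch is F6.

F 6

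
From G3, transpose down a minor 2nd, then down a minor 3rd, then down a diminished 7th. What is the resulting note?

A minor second down from G3 is F#3.
Down a minor third from F#3: D#3 (3 semitones down).
A diminished seventh down from D#3 is E##2.

E##2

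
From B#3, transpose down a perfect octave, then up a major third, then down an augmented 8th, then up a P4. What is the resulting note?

A perfect octave down from B#3 is B#2.
A major third up from B#2 is D##3.
Down an augmented octave from D##3: D#2 (13 semitones down).
D#2 up a perfect fourth → G#2 (5 semitones).

G#2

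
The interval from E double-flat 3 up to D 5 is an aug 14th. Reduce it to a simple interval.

A7

Subtracting seven from the interval number removes an octave: 14 − 7 = 7.
So an augmented fourteenth is an octave plus an augmented seventh. The quality is unchanged.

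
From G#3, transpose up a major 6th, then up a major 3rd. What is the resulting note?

G#3 up a major sixth → E#4 (9 semitones).
E#4 up a major third → G##4 (4 semitones).

G##4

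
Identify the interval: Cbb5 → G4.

Descending from Cbb5 to G4 is the same interval as ascending G4 to Cbb5.
G to C spans four letter names (G-A-B-C): a fourth.
The perfect fourth is 5 semitones; here we have 3, two semitones narrower: doubly diminished.

doubly diminished fourth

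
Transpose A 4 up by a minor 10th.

The tenth's letter: A up three letter names plus an octave → C.
Moving 15 semitones up from A4 (the size of a minor tenth) reaches C6.

C 6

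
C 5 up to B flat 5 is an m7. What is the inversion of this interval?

Inverted interval numbers add to nine, so a seventh pairs with a second (7 + 2 = 9).
And minor becomes major under inversion, so we get a major second.

major second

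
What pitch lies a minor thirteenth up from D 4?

Six letters up from D (plus an octave) reaches B.
Moving 20 semitones up from D4 (the size of a minor thirteenth) reaches Bb5.

B flat 5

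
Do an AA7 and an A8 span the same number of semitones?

Yes

A doubly augmented seventh = 13 semitones = an augmented octave; enharmonically equal.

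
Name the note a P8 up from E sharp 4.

E sharp 5

For an octave the letter name doesn't change: still E, an octave up.
A perfect octave is 12 semitones; 12 semitones up from E#4 gives E#5.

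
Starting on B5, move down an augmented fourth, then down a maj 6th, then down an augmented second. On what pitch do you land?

B5 down an augmented fourth → F5 (6 semitones).
A major sixth down from F5 is Ab4.
Ab4 down an augmented second → Gbb4 (3 semitones).

Gbb4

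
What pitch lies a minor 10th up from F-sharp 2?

A 3

Counting three letter names plus an octave up from F lands on A.
A minor tenth spans 15 semitones, so from F#2 the target pitch is A3.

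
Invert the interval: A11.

diminished 5th

First reduce the compound augmented eleventh to its simple form, an augmented fourth.
Interval numbers invert to sum to nine: 4 + 5 = 9, so a fourth inverts to a fifth.
The quality also flips — augmented becomes diminished — giving a diminished fifth.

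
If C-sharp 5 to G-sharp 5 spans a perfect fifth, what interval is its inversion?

Interval numbers invert to sum to nine: 5 + 4 = 9, so a fifth inverts to a fourth.
And perfect stays perfect under inversion, so we get a perfect fourth.

P4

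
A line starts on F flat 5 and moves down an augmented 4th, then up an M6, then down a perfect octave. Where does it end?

An augmented fourth down from Fb5 is Cbb5.
Cbb5 up a major sixth → Abb5 (9 semitones).
Abb5 down a perfect octave → Abb4 (12 semitones).

A double-flat 4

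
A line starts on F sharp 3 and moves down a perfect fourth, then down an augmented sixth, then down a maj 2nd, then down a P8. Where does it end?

D flat 1

A perfect fourth down from F#3 is C#3.
Down an augmented sixth from C#3: Eb2 (10 semitones down).
A major second down from Eb2 is Db2.
A perfect octave down from Db2 is Db1.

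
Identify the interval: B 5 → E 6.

B to E spans four letter names (B-C-D-E), so the interval is some kind of fourth.
Counting semitones, B5→E6 is 5, which is the perfect fourth.

perfect fourth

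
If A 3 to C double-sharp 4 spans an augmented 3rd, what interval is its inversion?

diminished 6th

Interval numbers invert to sum to nine: 3 + 6 = 9, so a third inverts to a sixth.
Quality inverts too: augmented becomes diminished. That makes the inversion a diminished sixth.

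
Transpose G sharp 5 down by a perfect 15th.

A fifteenth keeps the letter name G, two octaves down from G.
A perfect fifteenth is 24 semitones; 24 semitones down from G#5 gives G#3.

G sharp 3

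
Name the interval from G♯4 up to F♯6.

minor 14th

G to F spans seven letter names (G-A-B-C-D-E-F), plus an octave: a fourteenth.
At 22 semitones, G#4→F#6 falls one short of a major fourteenth: minor.
(Equivalently, a compound minor seventh: a minor seventh plus an octave.)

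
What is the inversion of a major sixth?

The rule of nine gives the new number: 9 − 6 = 3, so a sixth becomes a third.
Quality inverts too: major becomes minor. That makes the inversion a minor third.

minor 3rd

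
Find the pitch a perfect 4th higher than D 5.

G 5

Four letter names up from D: G.
A perfect fourth is 5 semitones; 5 semitones up from D5 gives G5.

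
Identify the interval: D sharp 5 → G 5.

D to G spans four letter names (D-E-F-G): a fourth.
A perfect fourth would be 5 semitones; D#5 to G5 is 4, one semitone narrower, so the interval is diminished.

diminished fourth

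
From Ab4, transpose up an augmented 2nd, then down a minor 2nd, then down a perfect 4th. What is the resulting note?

Ab4 up an augmented second → B4 (3 semitones).
Down a minor second from B4: A#4 (1 semitone down).
A perfect fourth down from A#4 is E#4.

E#4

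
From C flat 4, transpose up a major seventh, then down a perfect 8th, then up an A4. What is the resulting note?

E 4

A major seventh up from Cb4 is Bb4.
A perfect octave down from Bb4 is Bb3.
Bb3 up an augmented fourth → E4 (6 semitones).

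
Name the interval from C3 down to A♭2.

Descending from C3 to Ab2 is the same interval as ascending Ab2 to C3.
A to C spans three letter names (A-B-C): a third.
The major third spans 4 semitones, and Ab2 to C3 is exactly 4 semitones — so this is a major third.

major 3rd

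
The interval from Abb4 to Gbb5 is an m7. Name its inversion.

The rule of nine gives the new number: 9 − 7 = 2, so a seventh becomes a second.
Quality inverts too: minor becomes major. That makes the inversion a major second.

M2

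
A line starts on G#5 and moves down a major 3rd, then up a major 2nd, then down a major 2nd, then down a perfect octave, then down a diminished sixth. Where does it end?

Down a major third from G#5: E5 (4 semitones down).
Up a major second from E5: F#5 (2 semitones up).
F#5 down a major second → E5 (2 semitones).
E5 down a perfect octave → E4 (12 semitones).
A diminished sixth down from E4 is G##3.

G##3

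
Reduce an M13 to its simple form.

Subtracting seven from the interval number removes an octave: 13 − 7 = 6.
Quality carries through unchanged, so the simple form is a major sixth.

M6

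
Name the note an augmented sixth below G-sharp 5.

Six letter names down from G: B.
An augmented sixth spans 10 semitones, so from G#5 the target pitch is Bb4.

B-flat 4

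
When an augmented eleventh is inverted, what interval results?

d5

First reduce the compound augmented eleventh to its simple form, an augmented fourth.
The rule of nine gives the new number: 9 − 4 = 5, so a fourth becomes a fifth.
The quality also flips — augmented becomes diminished — giving a diminished fifth.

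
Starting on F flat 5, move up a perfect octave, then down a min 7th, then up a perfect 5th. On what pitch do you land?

A perfect octave up from Fb5 is Fb6.
A minor seventh down from Fb6 is Gb5.
Up a perfect fifth from Gb5: Db6 (7 semitones up).

D flat 6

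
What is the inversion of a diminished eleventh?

augmented 5th

First reduce the compound diminished eleventh to its simple form, a diminished fourth.
The rule of nine gives the new number: 9 − 4 = 5, so a fourth becomes a fifth.
Quality inverts too: diminished becomes augmented. That makes the inversion an augmented fifth.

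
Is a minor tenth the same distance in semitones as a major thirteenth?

15 semitones (minor tenth) vs 21 semitones (major thirteenth): not equal.

No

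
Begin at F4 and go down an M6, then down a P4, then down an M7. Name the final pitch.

Fb2

A major sixth down from F4 is Ab3.
Ab3 down a perfect fourth → Eb3 (5 semitones).
Eb3 down a major seventh → Fb2 (11 semitones).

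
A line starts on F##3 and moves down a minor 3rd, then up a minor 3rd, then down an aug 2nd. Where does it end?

E3

F##3 down a minor third → D##3 (3 semitones).
A minor third up from D##3 is F##3.
An augmented second down from F##3 is E3.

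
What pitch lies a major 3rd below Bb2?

The third takes the letter from B down to G.
A major third spans 4 semitones, so from Bb2 the target pitch is Gb2.

Gb2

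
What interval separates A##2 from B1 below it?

Descending from A##2 to B1 is the same interval as ascending B1 to A##2.
B to A spans seven letter names (B-C-D-E-F-G-A) — that makes it a seventh of some quality.
The major seventh is 11 semitones; here we have 12, one semitone wider: augmented.

augmented seventh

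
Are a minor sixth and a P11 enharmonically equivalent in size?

8 semitones (minor sixth) vs 17 semitones (perfect eleventh): not equal.

No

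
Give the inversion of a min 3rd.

M6

Inverted interval numbers add to nine, so a third pairs with a sixth (3 + 6 = 9).
And minor becomes major under inversion, so we get a major sixth.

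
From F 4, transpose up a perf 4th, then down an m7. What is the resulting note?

A perfect fourth up from F4 is Bb4.
A minor seventh down from Bb4 is C4.

C 4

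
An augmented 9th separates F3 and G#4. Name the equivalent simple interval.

Each octave removed subtracts seven from the number: 9 − 7 = 2.
That makes an augmented ninth a compound augmented second — an octave plus an augmented second.

augmented 2nd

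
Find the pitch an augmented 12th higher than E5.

B#6

Five letters up from E (plus an octave) reaches B.
An augmented twelfth spans 20 semitones, so from E5 the target pitch is B#6.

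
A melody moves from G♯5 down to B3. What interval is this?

Descending from G#5 to B3 is the same interval as ascending B3 to G#5.
B to G spans six letter names (B-C-D-E-F-G), plus an octave, so the interval is some kind of thirteenth.
B3 to G#5 is 21 semitones, matching the major thirteenth exactly, so the quality is major.
(Equivalently, a compound major sixth: a major sixth plus an octave.)

major thirteenth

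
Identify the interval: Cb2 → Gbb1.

augmented 4th

Descending from Cb2 to Gbb1 is the same interval as ascending Gbb1 to Cb2.
G to C spans four letter names (G-A-B-C), so the interval is some kind of fourth.
A perfect fourth would be 5 semitones; Gbb1 to Cb2 is 6, one semitone wider, so the interval is augmented.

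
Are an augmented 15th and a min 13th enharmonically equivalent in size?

25 semitones (augmented fifteenth) vs 20 semitones (minor thirteenth): not equal.

No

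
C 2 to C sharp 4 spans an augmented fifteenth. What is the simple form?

augmented 8th

Subtracting seven from the interval number removes an octave: 15 − 7 = 8.
Quality carries through unchanged, so the simple form is an augmented octave.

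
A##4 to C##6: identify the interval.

m10

A to C spans three letter names (A-B-C), plus an octave, so the interval is some kind of tenth.
At 15 semitones, A##4→C##6 falls one short of a major tenth: minor.
(Equivalently, a compound minor third: a minor third plus an octave.)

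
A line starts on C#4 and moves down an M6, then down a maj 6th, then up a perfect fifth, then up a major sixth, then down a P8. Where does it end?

Down a major sixth from C#4: E3 (9 semitones down).
A major sixth down from E3 is G2.
Up a perfect fifth from G2: D3 (7 semitones up).
A major sixth up from D3 is B3.
A perfect octave down from B3 is B2.

B2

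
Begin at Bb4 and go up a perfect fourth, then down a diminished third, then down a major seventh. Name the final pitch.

D4

Up a perfect fourth from Bb4: Eb5 (5 semitones up).
A diminished third down from Eb5 is C#5.
A major seventh down from C#5 is D4.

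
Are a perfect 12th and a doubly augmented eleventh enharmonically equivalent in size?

Both span 19 semitones: a perfect twelfth and a doubly augmented eleventh are the same chromatic distance.

Yes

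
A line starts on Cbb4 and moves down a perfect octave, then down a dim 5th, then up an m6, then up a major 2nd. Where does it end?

Ebb3

Down a perfect octave from Cbb4: Cbb3 (12 semitones down).
Down a diminished fifth from Cbb3: Fb2 (6 semitones down).
Up a minor sixth from Fb2: Dbb3 (8 semitones up).
Dbb3 up a major second → Ebb3 (2 semitones).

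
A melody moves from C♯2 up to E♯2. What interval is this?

C to E spans three letter names (C-D-E): a third.
The major third spans 4 semitones, and C#2 to E#2 is exactly 4 semitones — so this is a major third.

major 3rd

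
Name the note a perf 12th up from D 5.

Counting five letter names plus an octave up from D lands on A.
A perfect twelfth is 19 semitones; 19 semitones up from D5 gives A6.

A 6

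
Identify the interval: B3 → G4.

B to G spans six letter names (B-C-D-E-F-G): a sixth.
B3 to G4 is 8 semitones, a half step short of the major sixth (9), so this is minor.

m6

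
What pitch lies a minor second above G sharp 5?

Two letter names up from G: A.
Moving 1 semitone up from G#5 (the size of a minor second) reaches A5.

A 5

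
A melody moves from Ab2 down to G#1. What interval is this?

Descending from Ab2 to G#1 is the same interval as ascending G#1 to Ab2.
G to A spans two letter names (G-A), plus an octave — that makes it a ninth of some quality.
A major ninth would be 14 semitones; G#1 to Ab2 is 12, two semitones narrower, so the interval is diminished.

diminished 9th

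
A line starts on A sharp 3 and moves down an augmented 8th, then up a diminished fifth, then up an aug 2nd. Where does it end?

F sharp 3

Down an augmented octave from A#3: A2 (13 semitones down).
A diminished fifth up from A2 is Eb3.
An augmented second up from Eb3 is F#3.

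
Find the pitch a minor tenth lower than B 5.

G sharp 4

Three letters down from B (plus an octave) reaches G.
A minor tenth is 15 semitones; 15 semitones down from B5 gives G#4.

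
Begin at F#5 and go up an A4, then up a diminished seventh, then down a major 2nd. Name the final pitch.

F#5 up an augmented fourth → B#5 (6 semitones).
Up a diminished seventh from B#5: A6 (9 semitones up).
A major second down from A6 is G6.

G6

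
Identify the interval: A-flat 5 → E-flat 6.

perfect fifth

A to E spans five letter names (A-B-C-D-E), so the interval is some kind of fifth.
The perfect fifth spans 7 semitones, and Ab5 to Eb6 is exactly 7 semitones — so this is a perfect fifth.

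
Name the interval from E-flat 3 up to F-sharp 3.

augmented second

E to F spans two letter names (E-F) — that makes it a second of some quality.
The major second is 2 semitones; here we have 3, one semitone wider: augmented.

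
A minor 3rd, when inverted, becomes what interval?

Inverted interval numbers add to nine, so a third pairs with a sixth (3 + 6 = 9).
And minor becomes major under inversion, so we get a major sixth.

major 6th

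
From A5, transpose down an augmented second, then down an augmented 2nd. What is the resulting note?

A5 down an augmented second → Gb5 (3 semitones).
Gb5 down an augmented second → Fbb5 (3 semitones).

Fbb5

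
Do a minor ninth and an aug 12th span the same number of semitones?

13 semitones (minor ninth) vs 20 semitones (augmented twelfth): not equal.

No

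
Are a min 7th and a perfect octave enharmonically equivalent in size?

No

A minor seventh is 10 semitones but a perfect octave is 12 semitones — different sizes.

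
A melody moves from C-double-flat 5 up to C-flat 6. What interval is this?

C to C is the same letter name, plus an octave — that makes it an octave of some quality.
Cbb5 to Cb6 spans 13 semitones — one semitone wider than the perfect octave (12) — giving an augmented octave.

A8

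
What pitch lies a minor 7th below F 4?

G 3

Seven letter names down from F: G.
A minor seventh is 10 semitones; 10 semitones down from F4 gives G3.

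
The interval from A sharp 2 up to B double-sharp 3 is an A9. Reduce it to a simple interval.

augmented second

Take out an octave (7 from the number): 9 − 7 = 2.
So an augmented ninth is an octave plus an augmented second. The quality is unchanged.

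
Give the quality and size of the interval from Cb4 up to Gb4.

C to G spans five letter names (C-D-E-F-G): a fifth.
Counting semitones, Cb4→Gb4 is 7, which is the perfect fifth.

perfect fifth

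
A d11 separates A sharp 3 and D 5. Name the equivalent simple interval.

Subtracting seven from the interval number removes an octave: 11 − 7 = 4.
That makes a diminished eleventh a compound diminished fourth — an octave plus a diminished fourth.

diminished 4th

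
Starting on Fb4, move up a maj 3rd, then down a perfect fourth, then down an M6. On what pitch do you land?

Up a major third from Fb4: Ab4 (4 semitones up).
Ab4 down a perfect fourth → Eb4 (5 semitones).
Down a major sixth from Eb4: Gb3 (9 semitones down).

Gb3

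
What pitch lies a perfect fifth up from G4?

Counting five letter names up from G lands on D.
A perfect fifth is 7 semitones; 7 semitones up from G4 gives D5.

D5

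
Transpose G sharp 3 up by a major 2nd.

A sharp 3

The second takes the letter from G up to A.
Moving 2 semitones up from G#3 (the size of a major second) reaches A#3.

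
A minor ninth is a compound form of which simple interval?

minor 2nd

Take out an octave (7 from the number): 9 − 7 = 2.
That makes a minor ninth a compound minor second — an octave plus a minor second.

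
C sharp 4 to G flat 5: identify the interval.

C to G spans five letter names (C-D-E-F-G), plus an octave: a twelfth.
A perfect twelfth would be 19 semitones; C#4 to Gb5 is 17, two semitones narrower, so the interval is doubly diminished.
(Equivalently, a compound doubly diminished fifth: a doubly diminished fifth plus an octave.)

doubly diminished twelfth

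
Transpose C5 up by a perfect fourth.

The fourth takes the letter from C up to F.
Moving 5 semitones up from C5 (the size of a perfect fourth) reaches F5.

F5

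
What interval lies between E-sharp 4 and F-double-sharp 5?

major 9th

E to F spans two letter names (E-F), plus an octave — that makes it a ninth of some quality.
The major ninth spans 14 semitones, and E#4 to F##5 is exactly 14 semitones — so this is a major ninth.
(Equivalently, a compound major second: a major second plus an octave.)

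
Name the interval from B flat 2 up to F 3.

B to F spans five letter names (B-C-D-E-F) — that makes it a fifth of some quality.
Counting semitones, Bb2→F3 is 7, which is the perfect fifth.

P5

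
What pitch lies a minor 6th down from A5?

C#5

Six letter names down from A: C.
A minor sixth spans 8 semitones, so from A5 the target pitch is C#5.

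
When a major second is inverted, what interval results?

minor 7th

Interval numbers invert to sum to nine: 2 + 7 = 9, so a second inverts to a seventh.
Quality inverts too: major becomes minor. That makes the inversion a minor seventh.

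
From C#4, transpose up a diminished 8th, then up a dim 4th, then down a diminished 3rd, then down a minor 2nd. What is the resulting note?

C#5

A diminished octave up from C#4 is C5.
A diminished fourth up from C5 is Fb5.
A diminished third down from Fb5 is D5.
D5 down a minor second → C#5 (1 semitone).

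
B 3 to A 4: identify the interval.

B to A spans seven letter names (B-C-D-E-F-G-A), so the interval is some kind of seventh.
A major seventh would be 11 semitones, but B3 to A4 is 10 — one semitone narrower, making it a minor seventh.

minor 7th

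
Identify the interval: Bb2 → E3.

A4

B to E spans four letter names (B-C-D-E) — that makes it a fourth of some quality.
A perfect fourth would be 5 semitones; Bb2 to E3 is 6, one semitone wider, so the interval is augmented.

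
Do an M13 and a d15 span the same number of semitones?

21 semitones (major thirteenth) vs 23 semitones (diminished fifteenth): not equal.

No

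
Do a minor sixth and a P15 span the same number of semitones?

8 semitones (minor sixth) vs 24 semitones (perfect fifteenth): not equal.

No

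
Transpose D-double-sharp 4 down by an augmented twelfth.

G-sharp 2

Counting five letter names plus an octave down from D lands on G.
Moving 20 semitones down from D##4 (the size of an augmented twelfth) reaches G#2.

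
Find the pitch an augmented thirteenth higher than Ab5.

The thirteenth's letter: A up six letter names plus an octave → F.
An augmented thirteenth is 22 semitones; 22 semitones up from Ab5 gives F#7.

F#7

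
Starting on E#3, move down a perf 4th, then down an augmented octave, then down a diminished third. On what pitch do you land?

G##1

A perfect fourth down from E#3 is B#2.
Down an augmented octave from B#2: B1 (13 semitones down).
B1 down a diminished third → G##1 (2 semitones).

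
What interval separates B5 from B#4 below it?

diminished octave

Descending from B5 to B#4 is the same interval as ascending B#4 to B5.
B to B is the same letter name, plus an octave — that makes it an octave of some quality.
The perfect octave is 12 semitones; here we have 11, one semitone narrower: diminished.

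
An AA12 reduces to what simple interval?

doubly augmented fifth

Each octave removed subtracts seven from the number: 12 − 7 = 5.
Quality carries through unchanged, so the simple form is a doubly augmented fifth.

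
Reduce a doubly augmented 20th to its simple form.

Take out 2 octaves (14 from the number): 20 − 14 = 6.
That makes a doubly augmented twentieth a compound doubly augmented sixth — 2 octaves plus a doubly augmented sixth.

doubly augmented 6th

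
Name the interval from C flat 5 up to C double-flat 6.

d8

C to C is the same letter name, plus an octave — that makes it an octave of some quality.
Cb5 to Cbb6 spans 11 semitones — one semitone narrower than the perfect octave (12) — giving a diminished octave.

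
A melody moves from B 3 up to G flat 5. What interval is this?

diminished thirteenth

B to G spans six letter names (B-C-D-E-F-G), plus an octave, so the interval is some kind of thirteenth.
The major thirteenth is 21 semitones; here we have 19, two semitones narrower: diminished.
(Equivalently, a compound diminished sixth: a diminished sixth plus an octave.)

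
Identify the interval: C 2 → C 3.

perfect octave

C to C is the same letter name, plus an octave — that makes it an octave of some quality.
C2 to C3 is 12 semitones, matching the perfect octave exactly, so the quality is perfect.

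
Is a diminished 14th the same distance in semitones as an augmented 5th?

A diminished fourteenth is 21 semitones but an augmented fifth is 8 semitones — different sizes.

No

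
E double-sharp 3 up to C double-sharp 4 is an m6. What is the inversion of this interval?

The rule of nine gives the new number: 9 − 6 = 3, so a sixth becomes a third.
And minor becomes major under inversion, so we get a major third.

M3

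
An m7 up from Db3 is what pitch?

Counting seven letter names up from D lands on C.
A minor seventh is 10 semitones; 10 semitones up from Db3 gives Cb4.

Cb4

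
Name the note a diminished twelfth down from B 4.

Counting five letter names plus an octave down from B lands on E.
Moving 18 semitones down from B4 (the size of a diminished twelfth) reaches E#3.

E sharp 3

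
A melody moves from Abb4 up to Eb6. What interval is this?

A to E spans five letter names (A-B-C-D-E), plus an octave, so the interval is some kind of twelfth.
Abb4 to Eb6 spans 20 semitones — one semitone wider than the perfect twelfth (19) — giving an augmented twelfth.
(Equivalently, a compound augmented fifth: an augmented fifth plus an octave.)

augmented twelfth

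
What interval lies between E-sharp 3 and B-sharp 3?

E to B spans five letter names (E-F-G-A-B) — that makes it a fifth of some quality.
Counting semitones, E#3→B#3 is 7, which is the perfect fifth.

P5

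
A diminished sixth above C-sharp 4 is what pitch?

A-flat 4

The sixth takes the letter from C up to A.
Moving 7 semitones up from C#4 (the size of a diminished sixth) reaches Ab4.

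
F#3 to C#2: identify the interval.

Descending from F#3 to C#2 is the same interval as ascending C#2 to F#3.
C to F spans four letter names (C-D-E-F), plus an octave: an eleventh.
Counting semitones, C#2→F#3 is 17, which is the perfect eleventh.
(Equivalently, a compound perfect fourth: a perfect fourth plus an octave.)

perfect 11th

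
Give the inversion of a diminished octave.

A1

Interval numbers invert to sum to nine: 8 + 1 = 9, so an octave inverts to a unison.
Quality inverts too: diminished becomes augmented. That makes the inversion an augmented unison.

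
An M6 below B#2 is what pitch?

D#2

Counting six letter names down from B lands on D.
A major sixth spans 9 semitones, so from B#2 the target pitch is D#2.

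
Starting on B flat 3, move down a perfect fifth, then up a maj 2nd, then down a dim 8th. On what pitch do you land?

F sharp 2

A perfect fifth down from Bb3 is Eb3.
Up a major second from Eb3: F3 (2 semitones up).
F3 down a diminished octave → F#2 (11 semitones).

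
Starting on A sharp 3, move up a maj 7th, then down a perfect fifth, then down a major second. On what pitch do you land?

A#3 up a major seventh → G##4 (11 semitones).
Down a perfect fifth from G##4: C##4 (7 semitones down).
Down a major second from C##4: B#3 (2 semitones down).

B sharp 3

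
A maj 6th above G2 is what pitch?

E3

The sixth takes the letter from G up to E.
A major sixth is 9 semitones; 9 semitones up from G2 gives E3.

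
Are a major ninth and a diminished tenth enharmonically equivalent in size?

Both span 14 semitones: a major ninth and a diminished tenth are the same chromatic distance.

Yes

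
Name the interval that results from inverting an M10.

First reduce the compound major tenth to its simple form, a major third.
The rule of nine gives the new number: 9 − 3 = 6, so a third becomes a sixth.
And major becomes minor under inversion, so we get a minor sixth.

minor 6th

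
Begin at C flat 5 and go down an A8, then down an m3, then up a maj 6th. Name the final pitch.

Down an augmented octave from Cb5: Cbb4 (13 semitones down).
Down a minor third from Cbb4: Abb3 (3 semitones down).
A major sixth up from Abb3 is Fb4.

F flat 4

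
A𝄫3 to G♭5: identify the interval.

A to G spans seven letter names (A-B-C-D-E-F-G), plus an octave, so the interval is some kind of fourteenth.
Abb3 to Gb5 is 23 semitones, matching the major fourteenth exactly, so the quality is major.
(Equivalently, a compound major seventh: a major seventh plus an octave.)

M14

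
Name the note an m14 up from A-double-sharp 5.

Counting seven letter names plus an octave up from A lands on G.
A minor fourteenth is 22 semitones; 22 semitones up from A##5 gives G##7.

G-double-sharp 7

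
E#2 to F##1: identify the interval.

Descending from E#2 to F##1 is the same interval as ascending F##1 to E#2.
F to E spans seven letter names (F-G-A-B-C-D-E) — that makes it a seventh of some quality.
F##1 to E#2 is 10 semitones, a half step short of the major seventh (11), so this is minor.

minor 7th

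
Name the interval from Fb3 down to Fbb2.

augmented octave

Descending from Fb3 to Fbb2 is the same interval as ascending Fbb2 to Fb3.
F to F is the same letter name, plus an octave: an octave.
A perfect octave would be 12 semitones; Fbb2 to Fb3 is 13, one semitone wider, so the interval is augmented.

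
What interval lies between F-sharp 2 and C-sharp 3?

P5

F to C spans five letter names (F-G-A-B-C), so the interval is some kind of fifth.
F#2 to C#3 is 7 semitones, matching the perfect fifth exactly, so the quality is perfect.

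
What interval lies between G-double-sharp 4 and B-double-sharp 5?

major tenth

G to B spans three letter names (G-A-B), plus an octave, so the interval is some kind of tenth.
The major tenth spans 16 semitones, and G##4 to B##5 is exactly 16 semitones — so this is a major tenth.
(Equivalently, a compound major third: a major third plus an octave.)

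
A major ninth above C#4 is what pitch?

Counting two letter names plus an octave up from C lands on D.
Moving 14 semitones up from C#4 (the size of a major ninth) reaches D#5.

D#5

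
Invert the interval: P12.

P4

First reduce the compound perfect twelfth to its simple form, a perfect fifth.
Inverted interval numbers add to nine, so a fifth pairs with a fourth (5 + 4 = 9).
And perfect stays perfect under inversion, so we get a perfect fourth.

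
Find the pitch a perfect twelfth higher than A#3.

E#5

Counting five letter names plus an octave up from A lands on E.
A perfect twelfth spans 19 semitones, so from A#3 the target pitch is E#5.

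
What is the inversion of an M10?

First reduce the compound major tenth to its simple form, a major third.
Inverted interval numbers add to nine, so a third pairs with a sixth (3 + 6 = 9).
The quality also flips — major becomes minor — giving a minor sixth.

minor sixth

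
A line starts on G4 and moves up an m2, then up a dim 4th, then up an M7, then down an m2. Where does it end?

G4 up a minor second → Ab4 (1 semitone).
Ab4 up a diminished fourth → Dbb5 (4 semitones).
Up a major seventh from Dbb5: Cb6 (11 semitones up).
Down a minor second from Cb6: Bb5 (1 semitone down).

Bb5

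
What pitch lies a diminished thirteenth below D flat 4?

Counting six letter names plus an octave down from D lands on F.
A diminished thirteenth spans 19 semitones, so from Db4 the target pitch is F#2.

F sharp 2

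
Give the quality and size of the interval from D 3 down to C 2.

Descending from D3 to C2 is the same interval as ascending C2 to D3.
C to D spans two letter names (C-D), plus an octave — that makes it a ninth of some quality.
Counting semitones, C2→D3 is 14, which is the major ninth.
(Equivalently, a compound major second: a major second plus an octave.)

major 9th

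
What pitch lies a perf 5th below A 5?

Counting five letter names down from A lands on D.
A perfect fifth spans 7 semitones, so from A5 the target pitch is D5.

D 5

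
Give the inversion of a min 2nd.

major 7th

Inverted interval numbers add to nine, so a second pairs with a seventh (2 + 7 = 9).
Quality inverts too: minor becomes major. That makes the inversion a major seventh.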